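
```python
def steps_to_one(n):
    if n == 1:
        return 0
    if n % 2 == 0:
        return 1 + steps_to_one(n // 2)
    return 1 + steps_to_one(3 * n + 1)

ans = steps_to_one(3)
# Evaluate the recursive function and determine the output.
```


steps_to_one(3)
3 is odd -> 3*3+1 = 10 -> steps_to_one(10)
10 is even -> steps_to_one(5)
5 is odd -> 3*5+1 = 16 -> steps_to_one(16)
16 is even -> steps_to_one(8)
8 is even -> steps_to_one(4)
4 is even -> steps_to_one(2)
2 is even -> steps_to_one(1)
Reached 1 after 7 steps
= 7


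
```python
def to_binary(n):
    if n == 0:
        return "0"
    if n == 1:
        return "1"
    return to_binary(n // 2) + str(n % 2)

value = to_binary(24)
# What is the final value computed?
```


to_binary(24)
= to_binary(12) + "0"
= to_binary(6) + "0" + "0"
= to_binary(3) + "0" + "0" + "0"
= to_binary(1) + "1" + "0" + "0" + "0"
= "1" + "1" + "0" + "0" + "0"
= "11000"


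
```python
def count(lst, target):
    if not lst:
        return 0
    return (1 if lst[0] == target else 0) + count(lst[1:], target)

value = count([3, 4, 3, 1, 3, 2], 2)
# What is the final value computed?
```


count([3, 4, 3, 1, 3, 2], 2)
lst[0]=3 != 2: 0 + count([4, 3, 1, 3, 2], 2)
lst[0]=4 != 2: 0 + count([3, 1, 3, 2], 2)
lst[0]=3 != 2: 0 + count([1, 3, 2], 2)
lst[0]=1 != 2: 0 + count([3, 2], 2)
lst[0]=3 != 2: 0 + count([2], 2)
lst[0]=2 == 2: 1 + count([], 2)
= 1


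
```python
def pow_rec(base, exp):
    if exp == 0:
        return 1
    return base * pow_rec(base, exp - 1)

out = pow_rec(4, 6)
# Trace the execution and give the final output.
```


pow_rec(4, 6)
= 4 * pow_rec(4, 5)
= 4 * 4 * pow_rec(4, 4)
= 4 * 4 * 4 * pow_rec(4, 3)
= 4 * 4 * 4 * 4 * pow_rec(4, 2)
= 4 * 4 * 4 * 4 * 4 * pow_rec(4, 1)
= 4 * 4 * 4 * 4 * 4 * 4 * pow_rec(4, 0)
= 4 * 4 * 4 * 4 * 4 * 4 * 1
= 4096


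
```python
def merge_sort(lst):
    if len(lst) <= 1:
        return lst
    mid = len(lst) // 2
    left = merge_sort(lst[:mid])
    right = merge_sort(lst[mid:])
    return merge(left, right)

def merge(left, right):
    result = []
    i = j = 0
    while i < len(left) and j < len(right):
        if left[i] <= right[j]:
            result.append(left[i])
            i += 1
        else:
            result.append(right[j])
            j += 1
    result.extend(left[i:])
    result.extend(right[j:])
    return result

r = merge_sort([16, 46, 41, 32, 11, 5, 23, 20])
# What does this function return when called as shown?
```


merge_sort([16, 46, 41, 32, 11, 5, 23, 20])
Split into [16, 46, 41, 32] and [11, 5, 23, 20]
Left sorted: [16, 32, 41, 46]
Right sorted: [5, 11, 20, 23]
Merge [16, 32, 41, 46] and [5, 11, 20, 23]
= [5, 11, 16, 20, 23, 32, 41, 46]


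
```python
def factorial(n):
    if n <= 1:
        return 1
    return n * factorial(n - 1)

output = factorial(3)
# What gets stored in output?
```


factorial(3)
= 3 * factorial(2)
= 3 * 2 * factorial(1)
= 3 * 2 * 1
= 6


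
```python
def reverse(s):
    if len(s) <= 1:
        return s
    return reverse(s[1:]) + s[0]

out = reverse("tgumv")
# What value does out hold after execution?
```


reverse("tgumv")
= reverse("gumv") + "t"
= reverse("umv") + "g" + "t"
= reverse("mv") + "u" + "g" + "t"
= reverse("v") + "m" + "u" + "g" + "t"
= "v" + "m" + "u" + "g" + "t"
= "vmugt"


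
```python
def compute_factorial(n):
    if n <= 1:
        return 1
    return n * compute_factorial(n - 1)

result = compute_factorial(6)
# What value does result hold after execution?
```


compute_factorial(6)
= 6 * compute_factorial(5)
= 6 * 5 * compute_factorial(4)
= 6 * 5 * 4 * compute_factorial(3)
= 6 * 5 * 4 * 3 * compute_factorial(2)
= 6 * 5 * 4 * 3 * 2 * compute_factorial(1)
= 6 * 5 * 4 * 3 * 2 * 1
= 720


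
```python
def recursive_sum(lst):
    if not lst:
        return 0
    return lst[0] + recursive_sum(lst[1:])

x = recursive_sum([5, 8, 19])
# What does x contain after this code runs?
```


recursive_sum([5, 8, 19])
= 5 + recursive_sum([8, 19])
= 5 + 8 + recursive_sum([19])
= 5 + 8 + 19 + recursive_sum([])
= 5 + 8 + 19 + 0
= 32


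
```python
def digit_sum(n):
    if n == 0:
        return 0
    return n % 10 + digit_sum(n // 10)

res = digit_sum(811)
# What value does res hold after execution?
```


digit_sum(811)
= 1 + digit_sum(81)
= 1 + 1 + digit_sum(8)
= 1 + 1 + 8 + digit_sum(0)
= 1 + 1 + 8 + 0
= 10


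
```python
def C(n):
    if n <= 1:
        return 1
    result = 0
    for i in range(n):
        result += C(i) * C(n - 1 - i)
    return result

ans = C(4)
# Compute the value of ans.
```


C(4)
= sum of C(i) * C(4-1-i) for i in 0..3
First compute sub-values bottom-up:
  C(0) = 1, C(1) = 1
  C(2) = 1*1 + 1*1 = 2
  C(3) = 1*2 + 1*1 + 2*1 = 5
Now C(4):
  C(0)*C(3) = 1*5 = 5
  C(1)*C(2) = 1*2 = 2
  C(2)*C(1) = 2*1 = 2
  C(3)*C(0) = 5*1 = 5
= 5 + 2 + 2 + 5
= 14


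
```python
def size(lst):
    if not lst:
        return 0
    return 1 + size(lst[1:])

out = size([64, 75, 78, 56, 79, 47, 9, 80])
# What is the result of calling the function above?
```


size([64, 75, 78, 56, 79, 47, 9, 80])
= 1 + size([75, 78, 56, 79, 47, 9, 80])
= 1 + 1 + size([78, 56, 79, 47, 9, 80])
= 1 + 1 + 1 + size([56, 79, 47, 9, 80])
= 1 + 1 + 1 + 1 + size([79, 47, 9, 80])
= 1 + 1 + 1 + 1 + 1 + size([47, 9, 80])
= 1 + 1 + 1 + 1 + 1 + 1 + size([9, 80])
= 1 + 1 + 1 + 1 + 1 + 1 + 1 + size([80])
= 1 + 1 + 1 + 1 + 1 + 1 + 1 + 1 + size([])
= 1 + 1 + 1 + 1 + 1 + 1 + 1 + 1 + 0
= 8


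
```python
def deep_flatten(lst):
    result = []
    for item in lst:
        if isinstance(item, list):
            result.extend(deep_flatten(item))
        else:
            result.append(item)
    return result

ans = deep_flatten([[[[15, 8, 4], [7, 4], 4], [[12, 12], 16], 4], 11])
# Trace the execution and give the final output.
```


deep_flatten([[[[15, 8, 4], [7, 4], 4], [[12, 12], 16], 4], 11])
Processing each element:
  [[[15, 8, 4], [7, 4], 4], [[12, 12], 16], 4] is a list -> deep_flatten recursively -> [15, 8, 4, 7, 4, 4, 12, 12, 16, 4]
  11 is not a list -> append 11
= [15, 8, 4, 7, 4, 4, 12, 12, 16, 4, 11]


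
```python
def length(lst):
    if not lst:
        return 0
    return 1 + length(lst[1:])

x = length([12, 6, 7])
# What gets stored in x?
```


length([12, 6, 7])
= 1 + length([6, 7])
= 1 + 1 + length([7])
= 1 + 1 + 1 + length([])
= 1 + 1 + 1 + 0
= 3


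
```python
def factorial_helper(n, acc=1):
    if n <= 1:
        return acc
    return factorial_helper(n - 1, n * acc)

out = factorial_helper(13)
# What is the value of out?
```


factorial_helper(13, 1)
= factorial_helper(12, 13 * 1) = factorial_helper(12, 13)
= factorial_helper(11, 12 * 13) = factorial_helper(11, 156)
= factorial_helper(10, 11 * 156) = factorial_helper(10, 1716)
= factorial_helper(9, 10 * 1716) = factorial_helper(9, 17160)
= factorial_helper(8, 9 * 17160) = factorial_helper(8, 154440)
= factorial_helper(7, 8 * 154440) = factorial_helper(7, 1235520)
= factorial_helper(6, 7 * 1235520) = factorial_helper(6, 8648640)
= factorial_helper(5, 6 * 8648640) = factorial_helper(5, 51891840)
= factorial_helper(4, 5 * 51891840) = factorial_helper(4, 259459200)
= factorial_helper(3, 4 * 259459200) = factorial_helper(3, 1037836800)
= factorial_helper(2, 3 * 1037836800) = factorial_helper(2, 3113510400)
= factorial_helper(1, 2 * 3113510400) = factorial_helper(1, 6227020800)
n <= 1, return acc = 6227020800


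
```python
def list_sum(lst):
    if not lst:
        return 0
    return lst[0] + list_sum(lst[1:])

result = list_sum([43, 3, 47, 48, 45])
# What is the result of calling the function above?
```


list_sum([43, 3, 47, 48, 45])
= 43 + list_sum([3, 47, 48, 45])
= 43 + 3 + list_sum([47, 48, 45])
= 43 + 3 + 47 + list_sum([48, 45])
= 43 + 3 + 47 + 48 + list_sum([45])
= 43 + 3 + 47 + 48 + 45 + list_sum([])
= 43 + 3 + 47 + 48 + 45 + 0
= 186


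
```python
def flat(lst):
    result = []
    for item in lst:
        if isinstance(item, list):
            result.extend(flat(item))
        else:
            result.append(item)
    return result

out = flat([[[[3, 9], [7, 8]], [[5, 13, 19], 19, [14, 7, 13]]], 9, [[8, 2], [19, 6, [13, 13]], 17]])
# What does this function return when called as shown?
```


flat([[[[3, 9], [7, 8]], [[5, 13, 19], 19, [14, 7, 13]]], 9, [[8, 2], [19, 6, [13, 13]], 17]])
Processing each element:
  [[[3, 9], [7, 8]], [[5, 13, 19], 19, [14, 7, 13]]] is a list -> flat recursively -> [3, 9, 7, 8, 5, 13, 19, 19, 14, 7, 13]
  9 is not a list -> append 9
  [[8, 2], [19, 6, [13, 13]], 17] is a list -> flat recursively -> [8, 2, 19, 6, 13, 13, 17]
= [3, 9, 7, 8, 5, 13, 19, 19, 14, 7, 13, 9, 8, 2, 19, 6, 13, 13, 17]


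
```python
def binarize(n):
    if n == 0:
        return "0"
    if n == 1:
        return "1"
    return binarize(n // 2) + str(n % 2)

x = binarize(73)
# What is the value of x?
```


binarize(73)
= binarize(36) + "1"
= binarize(18) + "0" + "1"
= binarize(9) + "0" + "0" + "1"
= binarize(4) + "1" + "0" + "0" + "1"
= binarize(2) + "0" + "1" + "0" + "0" + "1"
= binarize(1) + "0" + "0" + "1" + "0" + "0" + "1"
= "1" + "0" + "0" + "1" + "0" + "0" + "1"
= "1001001"


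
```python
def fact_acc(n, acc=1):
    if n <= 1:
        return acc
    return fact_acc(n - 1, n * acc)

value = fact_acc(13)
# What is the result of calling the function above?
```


fact_acc(13, 1)
= fact_acc(12, 13 * 1) = fact_acc(12, 13)
= fact_acc(11, 12 * 13) = fact_acc(11, 156)
= fact_acc(10, 11 * 156) = fact_acc(10, 1716)
= fact_acc(9, 10 * 1716) = fact_acc(9, 17160)
= fact_acc(8, 9 * 17160) = fact_acc(8, 154440)
= fact_acc(7, 8 * 154440) = fact_acc(7, 1235520)
= fact_acc(6, 7 * 1235520) = fact_acc(6, 8648640)
= fact_acc(5, 6 * 8648640) = fact_acc(5, 51891840)
= fact_acc(4, 5 * 51891840) = fact_acc(4, 259459200)
= fact_acc(3, 4 * 259459200) = fact_acc(3, 1037836800)
= fact_acc(2, 3 * 1037836800) = fact_acc(2, 3113510400)
= fact_acc(1, 2 * 3113510400) = fact_acc(1, 6227020800)
n <= 1, return acc = 6227020800


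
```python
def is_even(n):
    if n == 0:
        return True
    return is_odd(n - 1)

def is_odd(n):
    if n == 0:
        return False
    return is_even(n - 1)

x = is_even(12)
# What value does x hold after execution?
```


is_even(12)
= is_odd(11)
= is_even(10)
= is_odd(9)
= is_even(8)
= is_odd(7)
= is_even(6)
= is_odd(5)
= is_even(4)
= is_odd(3)
= is_even(2)
= is_odd(1)
= is_even(0)
n == 0: return True
= True


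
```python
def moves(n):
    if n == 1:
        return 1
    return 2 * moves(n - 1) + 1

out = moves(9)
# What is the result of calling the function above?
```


moves(9)
= 2 * moves(8) + 1
= 2 * (2 * moves(7) + 1) + 1
= 2 * (2 * (2 * moves(6) + 1) + 1) + 1
= 2 * (2 * (2 * (2 * moves(5) + 1) + 1) + 1) + 1
= 2 * (2 * (2 * (2 * (2 * moves(4) + 1) + 1) + 1) + 1) + 1
= 2 * (2 * (2 * (2 * (2 * (2 * moves(3) + 1) + 1) + 1) + 1) + 1) + 1
= 2 * (2 * (2 * (2 * (2 * (2 * (2 * moves(2) + 1) + 1) + 1) + 1) + 1) + 1) + 1
= 2 * (2 * (2 * (2 * (2 * (2 * (2 * (2 * moves(1) + 1) + 1) + 1) + 1) + 1) + 1) + 1) + 1
Now compute bottom-up:
moves(1) = 1
moves(2) = 2 * 1 + 1 = 3
moves(3) = 2 * 3 + 1 = 7
moves(4) = 2 * 7 + 1 = 15
moves(5) = 2 * 15 + 1 = 31
moves(6) = 2 * 31 + 1 = 63
moves(7) = 2 * 63 + 1 = 127
moves(8) = 2 * 127 + 1 = 255
moves(9) = 2 * 255 + 1 = 511
= 511


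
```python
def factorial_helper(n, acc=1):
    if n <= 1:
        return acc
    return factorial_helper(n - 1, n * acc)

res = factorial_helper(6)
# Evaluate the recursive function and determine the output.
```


factorial_helper(6, 1)
= factorial_helper(5, 6 * 1) = factorial_helper(5, 6)
= factorial_helper(4, 5 * 6) = factorial_helper(4, 30)
= factorial_helper(3, 4 * 30) = factorial_helper(3, 120)
= factorial_helper(2, 3 * 120) = factorial_helper(2, 360)
= factorial_helper(1, 2 * 360) = factorial_helper(1, 720)
n <= 1, return acc = 720


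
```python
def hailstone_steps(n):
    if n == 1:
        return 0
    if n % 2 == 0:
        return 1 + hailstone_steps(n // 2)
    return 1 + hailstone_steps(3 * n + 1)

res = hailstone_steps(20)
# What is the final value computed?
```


hailstone_steps(20)
20 is even -> hailstone_steps(10)
10 is even -> hailstone_steps(5)
5 is odd -> 3*5+1 = 16 -> hailstone_steps(16)
16 is even -> hailstone_steps(8)
8 is even -> hailstone_steps(4)
4 is even -> hailstone_steps(2)
2 is even -> hailstone_steps(1)
Reached 1 after 7 steps
= 7


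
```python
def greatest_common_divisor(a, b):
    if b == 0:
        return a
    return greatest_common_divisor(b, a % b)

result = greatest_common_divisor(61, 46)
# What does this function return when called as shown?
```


greatest_common_divisor(61, 46)
= greatest_common_divisor(46, 61 % 46) = greatest_common_divisor(46, 15)
= greatest_common_divisor(15, 46 % 15) = greatest_common_divisor(15, 1)
= greatest_common_divisor(1, 15 % 1) = greatest_common_divisor(1, 0)
b == 0, return a = 1


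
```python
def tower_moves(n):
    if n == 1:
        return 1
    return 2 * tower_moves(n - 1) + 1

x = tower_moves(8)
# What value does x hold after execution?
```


tower_moves(8)
= 2 * tower_moves(7) + 1
= 2 * (2 * tower_moves(6) + 1) + 1
= 2 * (2 * (2 * tower_moves(5) + 1) + 1) + 1
= 2 * (2 * (2 * (2 * tower_moves(4) + 1) + 1) + 1) + 1
= 2 * (2 * (2 * (2 * (2 * tower_moves(3) + 1) + 1) + 1) + 1) + 1
= 2 * (2 * (2 * (2 * (2 * (2 * tower_moves(2) + 1) + 1) + 1) + 1) + 1) + 1
= 2 * (2 * (2 * (2 * (2 * (2 * (2 * tower_moves(1) + 1) + 1) + 1) + 1) + 1) + 1) + 1
Now compute bottom-up:
tower_moves(1) = 1
tower_moves(2) = 2 * 1 + 1 = 3
tower_moves(3) = 2 * 3 + 1 = 7
tower_moves(4) = 2 * 7 + 1 = 15
tower_moves(5) = 2 * 15 + 1 = 31
tower_moves(6) = 2 * 31 + 1 = 63
tower_moves(7) = 2 * 63 + 1 = 127
tower_moves(8) = 2 * 127 + 1 = 255
= 255


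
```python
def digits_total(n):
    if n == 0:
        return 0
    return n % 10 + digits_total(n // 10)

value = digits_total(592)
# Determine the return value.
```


digits_total(592)
= 2 + digits_total(59)
= 2 + 9 + digits_total(5)
= 2 + 9 + 5 + digits_total(0)
= 2 + 9 + 5 + 0
= 16


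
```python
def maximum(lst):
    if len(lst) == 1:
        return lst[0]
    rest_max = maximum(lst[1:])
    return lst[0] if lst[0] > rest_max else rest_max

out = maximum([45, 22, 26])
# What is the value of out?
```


maximum([45, 22, 26])
= compare 45 with maximum([22, 26])
= compare 22 with maximum([26])
Base: maximum([26]) = 26
compare 22 with 26: max = 26
compare 45 with 26: max = 45
= 45


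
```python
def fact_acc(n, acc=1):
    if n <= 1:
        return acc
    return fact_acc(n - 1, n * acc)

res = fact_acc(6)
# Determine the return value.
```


fact_acc(6, 1)
= fact_acc(5, 6 * 1) = fact_acc(5, 6)
= fact_acc(4, 5 * 6) = fact_acc(4, 30)
= fact_acc(3, 4 * 30) = fact_acc(3, 120)
= fact_acc(2, 3 * 120) = fact_acc(2, 360)
= fact_acc(1, 2 * 360) = fact_acc(1, 720)
n <= 1, return acc = 720


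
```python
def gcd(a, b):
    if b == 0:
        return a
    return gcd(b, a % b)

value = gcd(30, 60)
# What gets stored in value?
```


gcd(30, 60)
= gcd(60, 30 % 60) = gcd(60, 30)
= gcd(30, 60 % 30) = gcd(30, 0)
b == 0, return a = 30


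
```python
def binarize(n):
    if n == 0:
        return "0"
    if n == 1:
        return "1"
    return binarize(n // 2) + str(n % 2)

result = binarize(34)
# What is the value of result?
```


binarize(34)
= binarize(17) + "0"
= binarize(8) + "1" + "0"
= binarize(4) + "0" + "1" + "0"
= binarize(2) + "0" + "0" + "1" + "0"
= binarize(1) + "0" + "0" + "0" + "1" + "0"
= "1" + "0" + "0" + "0" + "1" + "0"
= "100010"


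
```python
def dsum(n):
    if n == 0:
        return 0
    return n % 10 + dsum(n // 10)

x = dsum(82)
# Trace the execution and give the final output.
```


dsum(82)
= 2 + dsum(8)
= 2 + 8 + dsum(0)
= 2 + 8 + 0
= 10


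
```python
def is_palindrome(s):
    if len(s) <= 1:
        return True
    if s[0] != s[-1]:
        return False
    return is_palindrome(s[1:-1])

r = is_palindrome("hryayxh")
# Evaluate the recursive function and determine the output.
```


is_palindrome("hryayxh")
"hryayxh": s[0]='h' == s[-1]='h' -> is_palindrome("ryayx")
"ryayx": s[0]='r' != s[-1]='x' -> False
= False


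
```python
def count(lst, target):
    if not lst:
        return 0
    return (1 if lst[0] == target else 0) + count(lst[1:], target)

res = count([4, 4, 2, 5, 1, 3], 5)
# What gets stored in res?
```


count([4, 4, 2, 5, 1, 3], 5)
lst[0]=4 != 5: 0 + count([4, 2, 5, 1, 3], 5)
lst[0]=4 != 5: 0 + count([2, 5, 1, 3], 5)
lst[0]=2 != 5: 0 + count([5, 1, 3], 5)
lst[0]=5 == 5: 1 + count([1, 3], 5)
lst[0]=1 != 5: 0 + count([3], 5)
lst[0]=3 != 5: 0 + count([], 5)
= 1


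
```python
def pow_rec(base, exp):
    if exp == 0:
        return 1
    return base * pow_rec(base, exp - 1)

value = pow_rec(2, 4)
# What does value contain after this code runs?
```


pow_rec(2, 4)
= 2 * pow_rec(2, 3)
= 2 * 2 * pow_rec(2, 2)
= 2 * 2 * 2 * pow_rec(2, 1)
= 2 * 2 * 2 * 2 * pow_rec(2, 0)
= 2 * 2 * 2 * 2 * 1
= 16


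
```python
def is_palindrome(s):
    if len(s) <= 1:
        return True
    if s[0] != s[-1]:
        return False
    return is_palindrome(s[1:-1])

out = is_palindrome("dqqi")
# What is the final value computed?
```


is_palindrome("dqqi")
"dqqi": s[0]='d' != s[-1]='i' -> False
= False


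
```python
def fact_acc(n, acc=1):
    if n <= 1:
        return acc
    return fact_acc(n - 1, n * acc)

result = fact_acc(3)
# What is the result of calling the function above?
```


fact_acc(3, 1)
= fact_acc(2, 3 * 1) = fact_acc(2, 3)
= fact_acc(1, 2 * 3) = fact_acc(1, 6)
n <= 1, return acc = 6


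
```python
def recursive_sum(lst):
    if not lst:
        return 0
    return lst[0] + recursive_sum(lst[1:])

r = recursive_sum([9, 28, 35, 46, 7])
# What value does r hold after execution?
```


recursive_sum([9, 28, 35, 46, 7])
= 9 + recursive_sum([28, 35, 46, 7])
= 9 + 28 + recursive_sum([35, 46, 7])
= 9 + 28 + 35 + recursive_sum([46, 7])
= 9 + 28 + 35 + 46 + recursive_sum([7])
= 9 + 28 + 35 + 46 + 7 + recursive_sum([])
= 9 + 28 + 35 + 46 + 7 + 0
= 125


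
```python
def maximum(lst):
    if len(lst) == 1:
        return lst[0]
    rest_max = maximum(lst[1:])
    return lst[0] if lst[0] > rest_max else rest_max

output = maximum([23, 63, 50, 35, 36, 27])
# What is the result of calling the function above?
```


maximum([23, 63, 50, 35, 36, 27])
= compare 23 with maximum([63, 50, 35, 36, 27])
= compare 63 with maximum([50, 35, 36, 27])
= compare 50 with maximum([35, 36, 27])
= compare 35 with maximum([36, 27])
= compare 36 with maximum([27])
Base: maximum([27]) = 27
compare 36 with 27: max = 36
compare 35 with 36: max = 36
compare 50 with 36: max = 50
compare 63 with 50: max = 63
compare 23 with 63: max = 63
= 63


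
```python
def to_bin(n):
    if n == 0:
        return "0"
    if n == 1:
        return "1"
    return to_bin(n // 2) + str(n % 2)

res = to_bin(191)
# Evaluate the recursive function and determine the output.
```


to_bin(191)
= to_bin(95) + "1"
= to_bin(47) + "1" + "1"
= to_bin(23) + "1" + "1" + "1"
= to_bin(11) + "1" + "1" + "1" + "1"
= to_bin(5) + "1" + "1" + "1" + "1" + "1"
= to_bin(2) + "1" + "1" + "1" + "1" + "1" + "1"
= to_bin(1) + "0" + "1" + "1" + "1" + "1" + "1" + "1"
= "1" + "0" + "1" + "1" + "1" + "1" + "1" + "1"
= "10111111"


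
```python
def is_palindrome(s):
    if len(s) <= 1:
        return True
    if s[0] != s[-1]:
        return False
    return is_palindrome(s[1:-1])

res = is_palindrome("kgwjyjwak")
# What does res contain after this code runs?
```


is_palindrome("kgwjyjwak")
"kgwjyjwak": s[0]='k' == s[-1]='k' -> is_palindrome("gwjyjwa")
"gwjyjwa": s[0]='g' != s[-1]='a' -> False
= False


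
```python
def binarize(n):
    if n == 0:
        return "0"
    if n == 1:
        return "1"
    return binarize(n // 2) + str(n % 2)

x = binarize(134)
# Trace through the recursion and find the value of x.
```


binarize(134)
= binarize(67) + "0"
= binarize(33) + "1" + "0"
= binarize(16) + "1" + "1" + "0"
= binarize(8) + "0" + "1" + "1" + "0"
= binarize(4) + "0" + "0" + "1" + "1" + "0"
= binarize(2) + "0" + "0" + "0" + "1" + "1" + "0"
= binarize(1) + "0" + "0" + "0" + "0" + "1" + "1" + "0"
= "1" + "0" + "0" + "0" + "0" + "1" + "1" + "0"
= "10000110"


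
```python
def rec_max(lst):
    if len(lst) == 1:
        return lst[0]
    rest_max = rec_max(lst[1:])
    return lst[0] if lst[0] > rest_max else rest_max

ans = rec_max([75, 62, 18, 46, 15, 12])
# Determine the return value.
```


rec_max([75, 62, 18, 46, 15, 12])
= compare 75 with rec_max([62, 18, 46, 15, 12])
= compare 62 with rec_max([18, 46, 15, 12])
= compare 18 with rec_max([46, 15, 12])
= compare 46 with rec_max([15, 12])
= compare 15 with rec_max([12])
Base: rec_max([12]) = 12
compare 15 with 12: max = 15
compare 46 with 15: max = 46
compare 18 with 46: max = 46
compare 62 with 46: max = 62
compare 75 with 62: max = 75
= 75


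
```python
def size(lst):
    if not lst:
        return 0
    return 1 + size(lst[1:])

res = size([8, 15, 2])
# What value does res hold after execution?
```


size([8, 15, 2])
= 1 + size([15, 2])
= 1 + 1 + size([2])
= 1 + 1 + 1 + size([])
= 1 + 1 + 1 + 0
= 3


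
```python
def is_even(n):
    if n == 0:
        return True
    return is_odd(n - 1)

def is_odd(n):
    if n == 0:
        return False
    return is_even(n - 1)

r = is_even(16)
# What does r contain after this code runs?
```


is_even(16)
= is_odd(15)
= is_even(14)
= is_odd(13)
= is_even(12)
= is_odd(11)
= is_even(10)
= is_odd(9)
= is_even(8)
= is_odd(7)
= is_even(6)
= is_odd(5)
= is_even(4)
= is_odd(3)
= is_even(2)
= is_odd(1)
= is_even(0)
n == 0: return True
= True


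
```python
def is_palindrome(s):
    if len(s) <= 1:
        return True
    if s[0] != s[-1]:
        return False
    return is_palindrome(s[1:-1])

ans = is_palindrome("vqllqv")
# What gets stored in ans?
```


is_palindrome("vqllqv")
"vqllqv": s[0]='v' == s[-1]='v' -> is_palindrome("qllq")
"qllq": s[0]='q' == s[-1]='q' -> is_palindrome("ll")
"ll": s[0]='l' == s[-1]='l' -> is_palindrome("")
"": len <= 1 -> True
= True


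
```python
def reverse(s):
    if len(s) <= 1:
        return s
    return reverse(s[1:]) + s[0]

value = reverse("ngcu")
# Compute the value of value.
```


reverse("ngcu")
= reverse("gcu") + "n"
= reverse("cu") + "g" + "n"
= reverse("u") + "c" + "g" + "n"
= "u" + "c" + "g" + "n"
= "ucgn"


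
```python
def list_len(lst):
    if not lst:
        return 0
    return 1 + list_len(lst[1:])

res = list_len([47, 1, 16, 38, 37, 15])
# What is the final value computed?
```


list_len([47, 1, 16, 38, 37, 15])
= 1 + list_len([1, 16, 38, 37, 15])
= 1 + 1 + list_len([16, 38, 37, 15])
= 1 + 1 + 1 + list_len([38, 37, 15])
= 1 + 1 + 1 + 1 + list_len([37, 15])
= 1 + 1 + 1 + 1 + 1 + list_len([15])
= 1 + 1 + 1 + 1 + 1 + 1 + list_len([])
= 1 + 1 + 1 + 1 + 1 + 1 + 0
= 6


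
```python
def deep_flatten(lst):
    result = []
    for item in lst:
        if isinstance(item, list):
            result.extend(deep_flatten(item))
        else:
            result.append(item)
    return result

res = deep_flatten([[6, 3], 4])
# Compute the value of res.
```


deep_flatten([[6, 3], 4])
Processing each element:
  [6, 3] is a list -> deep_flatten recursively -> [6, 3]
  4 is not a list -> append 4
= [6, 3, 4]


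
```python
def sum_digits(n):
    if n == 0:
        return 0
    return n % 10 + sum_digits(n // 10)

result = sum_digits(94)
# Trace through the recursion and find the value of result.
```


sum_digits(94)
= 4 + sum_digits(9)
= 4 + 9 + sum_digits(0)
= 4 + 9 + 0
= 13


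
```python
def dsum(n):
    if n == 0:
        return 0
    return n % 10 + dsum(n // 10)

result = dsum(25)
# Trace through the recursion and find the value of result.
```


dsum(25)
= 5 + dsum(2)
= 5 + 2 + dsum(0)
= 5 + 2 + 0
= 7


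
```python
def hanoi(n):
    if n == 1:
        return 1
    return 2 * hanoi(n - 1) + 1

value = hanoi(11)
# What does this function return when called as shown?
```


hanoi(11)
= 2 * hanoi(10) + 1
= 2 * (2 * hanoi(9) + 1) + 1
= 2 * (2 * (2 * hanoi(8) + 1) + 1) + 1
= 2 * (2 * (2 * (2 * hanoi(7) + 1) + 1) + 1) + 1
= 2 * (2 * (2 * (2 * (2 * hanoi(6) + 1) + 1) + 1) + 1) + 1
= 2 * (2 * (2 * (2 * (2 * (2 * hanoi(5) + 1) + 1) + 1) + 1) + 1) + 1
= 2 * (2 * (2 * (2 * (2 * (2 * (2 * hanoi(4) + 1) + 1) + 1) + 1) + 1) + 1) + 1
= 2 * (2 * (2 * (2 * (2 * (2 * (2 * (2 * hanoi(3) + 1) + 1) + 1) + 1) + 1) + 1) + 1) + 1
= 2 * (2 * (2 * (2 * (2 * (2 * (2 * (2 * (2 * hanoi(2) + 1) + 1) + 1) + 1) + 1) + 1) + 1) + 1) + 1
= 2 * (2 * (2 * (2 * (2 * (2 * (2 * (2 * (2 * (2 * hanoi(1) + 1) + 1) + 1) + 1) + 1) + 1) + 1) + 1) + 1) + 1
Now compute bottom-up:
hanoi(1) = 1
hanoi(2) = 2 * 1 + 1 = 3
hanoi(3) = 2 * 3 + 1 = 7
hanoi(4) = 2 * 7 + 1 = 15
hanoi(5) = 2 * 15 + 1 = 31
hanoi(6) = 2 * 31 + 1 = 63
hanoi(7) = 2 * 63 + 1 = 127
hanoi(8) = 2 * 127 + 1 = 255
hanoi(9) = 2 * 255 + 1 = 511
hanoi(10) = 2 * 511 + 1 = 1023
hanoi(11) = 2 * 1023 + 1 = 2047
= 2047


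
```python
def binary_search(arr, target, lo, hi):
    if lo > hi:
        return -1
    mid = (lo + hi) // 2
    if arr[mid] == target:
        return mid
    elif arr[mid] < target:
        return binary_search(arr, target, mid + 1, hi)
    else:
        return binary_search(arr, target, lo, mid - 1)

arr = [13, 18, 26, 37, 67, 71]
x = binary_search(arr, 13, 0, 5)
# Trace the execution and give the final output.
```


binary_search(arr, 13, 0, 5)
lo=0, hi=5, mid=2, arr[mid]=26
26 > 13, search left half
lo=0, hi=1, mid=0, arr[mid]=13
arr[0] == 13, found at index 0
= 0


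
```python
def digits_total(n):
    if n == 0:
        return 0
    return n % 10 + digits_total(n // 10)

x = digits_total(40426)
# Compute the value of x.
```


digits_total(40426)
= 6 + digits_total(4042)
= 6 + 2 + digits_total(404)
= 6 + 2 + 4 + digits_total(40)
= 6 + 2 + 4 + 0 + digits_total(4)
= 6 + 2 + 4 + 0 + 4 + digits_total(0)
= 6 + 2 + 4 + 0 + 4 + 0
= 16


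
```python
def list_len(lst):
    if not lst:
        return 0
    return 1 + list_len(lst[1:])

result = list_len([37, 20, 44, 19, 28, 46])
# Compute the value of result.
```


list_len([37, 20, 44, 19, 28, 46])
= 1 + list_len([20, 44, 19, 28, 46])
= 1 + 1 + list_len([44, 19, 28, 46])
= 1 + 1 + 1 + list_len([19, 28, 46])
= 1 + 1 + 1 + 1 + list_len([28, 46])
= 1 + 1 + 1 + 1 + 1 + list_len([46])
= 1 + 1 + 1 + 1 + 1 + 1 + list_len([])
= 1 + 1 + 1 + 1 + 1 + 1 + 0
= 6


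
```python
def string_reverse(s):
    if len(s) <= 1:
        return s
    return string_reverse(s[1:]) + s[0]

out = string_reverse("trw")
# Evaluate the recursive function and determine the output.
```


string_reverse("trw")
= string_reverse("rw") + "t"
= string_reverse("w") + "r" + "t"
= "w" + "r" + "t"
= "wrt"


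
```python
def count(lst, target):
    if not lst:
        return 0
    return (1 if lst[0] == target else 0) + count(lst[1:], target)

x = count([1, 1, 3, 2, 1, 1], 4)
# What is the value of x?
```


count([1, 1, 3, 2, 1, 1], 4)
lst[0]=1 != 4: 0 + count([1, 3, 2, 1, 1], 4)
lst[0]=1 != 4: 0 + count([3, 2, 1, 1], 4)
lst[0]=3 != 4: 0 + count([2, 1, 1], 4)
lst[0]=2 != 4: 0 + count([1, 1], 4)
lst[0]=1 != 4: 0 + count([1], 4)
lst[0]=1 != 4: 0 + count([], 4)
= 0


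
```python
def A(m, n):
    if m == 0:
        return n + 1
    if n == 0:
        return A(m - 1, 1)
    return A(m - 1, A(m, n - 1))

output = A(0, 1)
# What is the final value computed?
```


A(0, 1)
m == 0: return 1 + 1 = 2
= 2


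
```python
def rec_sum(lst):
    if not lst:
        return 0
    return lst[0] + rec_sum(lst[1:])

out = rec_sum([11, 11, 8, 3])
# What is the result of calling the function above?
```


rec_sum([11, 11, 8, 3])
= 11 + rec_sum([11, 8, 3])
= 11 + 11 + rec_sum([8, 3])
= 11 + 11 + 8 + rec_sum([3])
= 11 + 11 + 8 + 3 + rec_sum([])
= 11 + 11 + 8 + 3 + 0
= 33


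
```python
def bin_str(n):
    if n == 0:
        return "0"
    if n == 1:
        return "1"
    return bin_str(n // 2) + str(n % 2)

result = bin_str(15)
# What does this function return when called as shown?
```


bin_str(15)
= bin_str(7) + "1"
= bin_str(3) + "1" + "1"
= bin_str(1) + "1" + "1" + "1"
= "1" + "1" + "1" + "1"
= "1111"


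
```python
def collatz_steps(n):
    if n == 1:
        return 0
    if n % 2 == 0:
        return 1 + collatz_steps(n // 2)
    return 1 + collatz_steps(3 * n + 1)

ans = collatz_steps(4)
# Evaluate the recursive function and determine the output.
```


collatz_steps(4)
4 is even -> collatz_steps(2)
2 is even -> collatz_steps(1)
Reached 1 after 2 steps
= 2


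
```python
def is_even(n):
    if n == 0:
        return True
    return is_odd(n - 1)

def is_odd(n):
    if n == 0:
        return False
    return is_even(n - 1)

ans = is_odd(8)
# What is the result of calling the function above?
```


is_odd(8)
= is_even(7)
= is_odd(6)
= is_even(5)
= is_odd(4)
= is_even(3)
= is_odd(2)
= is_even(1)
= is_odd(0)
n == 0: return False
= False


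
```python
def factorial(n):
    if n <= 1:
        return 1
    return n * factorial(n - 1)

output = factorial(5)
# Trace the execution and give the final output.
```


factorial(5)
= 5 * factorial(4)
= 5 * 4 * factorial(3)
= 5 * 4 * 3 * factorial(2)
= 5 * 4 * 3 * 2 * factorial(1)
= 5 * 4 * 3 * 2 * 1
= 120


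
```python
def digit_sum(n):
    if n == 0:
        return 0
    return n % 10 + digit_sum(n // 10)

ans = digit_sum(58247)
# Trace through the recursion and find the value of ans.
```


digit_sum(58247)
= 7 + digit_sum(5824)
= 7 + 4 + digit_sum(582)
= 7 + 4 + 2 + digit_sum(58)
= 7 + 4 + 2 + 8 + digit_sum(5)
= 7 + 4 + 2 + 8 + 5 + digit_sum(0)
= 7 + 4 + 2 + 8 + 5 + 0
= 26


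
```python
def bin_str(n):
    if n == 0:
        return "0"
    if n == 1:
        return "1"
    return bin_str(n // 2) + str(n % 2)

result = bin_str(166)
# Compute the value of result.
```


bin_str(166)
= bin_str(83) + "0"
= bin_str(41) + "1" + "0"
= bin_str(20) + "1" + "1" + "0"
= bin_str(10) + "0" + "1" + "1" + "0"
= bin_str(5) + "0" + "0" + "1" + "1" + "0"
= bin_str(2) + "1" + "0" + "0" + "1" + "1" + "0"
= bin_str(1) + "0" + "1" + "0" + "0" + "1" + "1" + "0"
= "1" + "0" + "1" + "0" + "0" + "1" + "1" + "0"
= "10100110"


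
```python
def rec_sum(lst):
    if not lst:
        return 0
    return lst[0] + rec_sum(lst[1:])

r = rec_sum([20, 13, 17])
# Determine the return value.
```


rec_sum([20, 13, 17])
= 20 + rec_sum([13, 17])
= 20 + 13 + rec_sum([17])
= 20 + 13 + 17 + rec_sum([])
= 20 + 13 + 17 + 0
= 50


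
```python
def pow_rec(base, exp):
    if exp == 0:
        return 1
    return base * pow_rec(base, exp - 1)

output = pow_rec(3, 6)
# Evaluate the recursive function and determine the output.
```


pow_rec(3, 6)
= 3 * pow_rec(3, 5)
= 3 * 3 * pow_rec(3, 4)
= 3 * 3 * 3 * pow_rec(3, 3)
= 3 * 3 * 3 * 3 * pow_rec(3, 2)
= 3 * 3 * 3 * 3 * 3 * pow_rec(3, 1)
= 3 * 3 * 3 * 3 * 3 * 3 * pow_rec(3, 0)
= 3 * 3 * 3 * 3 * 3 * 3 * 1
= 729


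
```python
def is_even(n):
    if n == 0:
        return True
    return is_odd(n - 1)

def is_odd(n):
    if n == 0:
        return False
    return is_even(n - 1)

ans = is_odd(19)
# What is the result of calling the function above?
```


is_odd(19)
= is_even(18)
= is_odd(17)
= is_even(16)
= is_odd(15)
= is_even(14)
= is_odd(13)
= is_even(12)
= is_odd(11)
= is_even(10)
= is_odd(9)
= is_even(8)
= is_odd(7)
= is_even(6)
= is_odd(5)
= is_even(4)
= is_odd(3)
= is_even(2)
= is_odd(1)
= is_even(0)
n == 0: return True
= True


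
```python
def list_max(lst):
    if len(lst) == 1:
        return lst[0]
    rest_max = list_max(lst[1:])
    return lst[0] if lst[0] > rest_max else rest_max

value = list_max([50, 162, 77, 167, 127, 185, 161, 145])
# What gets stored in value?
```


list_max([50, 162, 77, 167, 127, 185, 161, 145])
= compare 50 with list_max([162, 77, 167, 127, 185, 161, 145])
= compare 162 with list_max([77, 167, 127, 185, 161, 145])
= compare 77 with list_max([167, 127, 185, 161, 145])
= compare 167 with list_max([127, 185, 161, 145])
= compare 127 with list_max([185, 161, 145])
= compare 185 with list_max([161, 145])
= compare 161 with list_max([145])
Base: list_max([145]) = 145
compare 161 with 145: max = 161
compare 185 with 161: max = 185
compare 127 with 185: max = 185
compare 167 with 185: max = 185
compare 77 with 185: max = 185
compare 162 with 185: max = 185
compare 50 with 185: max = 185
= 185


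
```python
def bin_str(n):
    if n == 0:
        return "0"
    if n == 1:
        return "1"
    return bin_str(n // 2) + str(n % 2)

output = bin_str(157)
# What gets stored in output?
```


bin_str(157)
= bin_str(78) + "1"
= bin_str(39) + "0" + "1"
= bin_str(19) + "1" + "0" + "1"
= bin_str(9) + "1" + "1" + "0" + "1"
= bin_str(4) + "1" + "1" + "1" + "0" + "1"
= bin_str(2) + "0" + "1" + "1" + "1" + "0" + "1"
= bin_str(1) + "0" + "0" + "1" + "1" + "1" + "0" + "1"
= "1" + "0" + "0" + "1" + "1" + "1" + "0" + "1"
= "10011101"


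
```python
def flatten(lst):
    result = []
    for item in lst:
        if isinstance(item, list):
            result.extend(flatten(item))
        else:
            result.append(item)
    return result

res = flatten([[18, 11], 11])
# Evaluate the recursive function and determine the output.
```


flatten([[18, 11], 11])
Processing each element:
  [18, 11] is a list -> flatten recursively -> [18, 11]
  11 is not a list -> append 11
= [18, 11, 11]


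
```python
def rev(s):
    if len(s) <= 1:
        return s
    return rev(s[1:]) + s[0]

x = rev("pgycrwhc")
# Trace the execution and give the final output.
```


rev("pgycrwhc")
= rev("gycrwhc") + "p"
= rev("ycrwhc") + "g" + "p"
= rev("crwhc") + "y" + "g" + "p"
= rev("rwhc") + "c" + "y" + "g" + "p"
= rev("whc") + "r" + "c" + "y" + "g" + "p"
= rev("hc") + "w" + "r" + "c" + "y" + "g" + "p"
= rev("c") + "h" + "w" + "r" + "c" + "y" + "g" + "p"
= "c" + "h" + "w" + "r" + "c" + "y" + "g" + "p"
= "chwrcygp"


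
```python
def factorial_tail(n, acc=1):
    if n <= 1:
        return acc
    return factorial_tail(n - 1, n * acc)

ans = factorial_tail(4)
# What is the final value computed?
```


factorial_tail(4, 1)
= factorial_tail(3, 4 * 1) = factorial_tail(3, 4)
= factorial_tail(2, 3 * 4) = factorial_tail(2, 12)
= factorial_tail(1, 2 * 12) = factorial_tail(1, 24)
n <= 1, return acc = 24


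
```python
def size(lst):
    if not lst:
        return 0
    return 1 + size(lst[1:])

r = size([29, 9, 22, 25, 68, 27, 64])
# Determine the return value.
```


size([29, 9, 22, 25, 68, 27, 64])
= 1 + size([9, 22, 25, 68, 27, 64])
= 1 + 1 + size([22, 25, 68, 27, 64])
= 1 + 1 + 1 + size([25, 68, 27, 64])
= 1 + 1 + 1 + 1 + size([68, 27, 64])
= 1 + 1 + 1 + 1 + 1 + size([27, 64])
= 1 + 1 + 1 + 1 + 1 + 1 + size([64])
= 1 + 1 + 1 + 1 + 1 + 1 + 1 + size([])
= 1 + 1 + 1 + 1 + 1 + 1 + 1 + 0
= 7


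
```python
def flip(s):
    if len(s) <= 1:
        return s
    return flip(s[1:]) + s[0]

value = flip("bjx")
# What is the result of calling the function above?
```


flip("bjx")
= flip("jx") + "b"
= flip("x") + "j" + "b"
= "x" + "j" + "b"
= "xjb"


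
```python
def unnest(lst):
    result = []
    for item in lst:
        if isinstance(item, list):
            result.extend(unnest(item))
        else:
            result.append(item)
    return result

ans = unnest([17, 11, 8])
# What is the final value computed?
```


unnest([17, 11, 8])
Processing each element:
  17 is not a list -> append 17
  11 is not a list -> append 11
  8 is not a list -> append 8
= [17, 11, 8]


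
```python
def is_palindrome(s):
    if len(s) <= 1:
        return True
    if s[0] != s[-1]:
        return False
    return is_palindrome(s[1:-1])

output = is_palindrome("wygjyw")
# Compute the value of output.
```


is_palindrome("wygjyw")
"wygjyw": s[0]='w' == s[-1]='w' -> is_palindrome("ygjy")
"ygjy": s[0]='y' == s[-1]='y' -> is_palindrome("gj")
"gj": s[0]='g' != s[-1]='j' -> False
= False


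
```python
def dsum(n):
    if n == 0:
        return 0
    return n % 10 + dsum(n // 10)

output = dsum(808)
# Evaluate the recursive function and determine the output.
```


dsum(808)
= 8 + dsum(80)
= 8 + 0 + dsum(8)
= 8 + 0 + 8 + dsum(0)
= 8 + 0 + 8 + 0
= 16


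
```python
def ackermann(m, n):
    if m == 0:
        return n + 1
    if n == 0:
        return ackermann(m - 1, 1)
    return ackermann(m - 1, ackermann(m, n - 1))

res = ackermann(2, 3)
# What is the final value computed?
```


ackermann(2, 3)
= ackermann(1, ackermann(2, 2))
First compute ackermann(2, 2) = 7
= ackermann(1, 7)
= 9


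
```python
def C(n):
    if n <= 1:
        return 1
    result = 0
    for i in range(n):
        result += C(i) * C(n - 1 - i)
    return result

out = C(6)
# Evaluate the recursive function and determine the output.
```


C(6)
= sum of C(i) * C(6-1-i) for i in 0..5
First compute sub-values bottom-up:
  C(0) = 1, C(1) = 1
  C(2) = 1*1 + 1*1 = 2
  C(3) = 1*2 + 1*1 + 2*1 = 5
  C(4) = 1*5 + 1*2 + 2*1 + 5*1 = 14
  C(5) = 1*14 + 1*5 + 2*2 + 5*1 + 14*1 = 42
Now C(6):
  C(0)*C(5) = 1*42 = 42
  C(1)*C(4) = 1*14 = 14
  C(2)*C(3) = 2*5 = 10
  C(3)*C(2) = 5*2 = 10
  C(4)*C(1) = 14*1 = 14
  C(5)*C(0) = 42*1 = 42
= 42 + 14 + 10 + 10 + 14 + 42
= 132


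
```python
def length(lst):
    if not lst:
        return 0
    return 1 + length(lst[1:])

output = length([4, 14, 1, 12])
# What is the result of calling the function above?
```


length([4, 14, 1, 12])
= 1 + length([14, 1, 12])
= 1 + 1 + length([1, 12])
= 1 + 1 + 1 + length([12])
= 1 + 1 + 1 + 1 + length([])
= 1 + 1 + 1 + 1 + 0
= 4


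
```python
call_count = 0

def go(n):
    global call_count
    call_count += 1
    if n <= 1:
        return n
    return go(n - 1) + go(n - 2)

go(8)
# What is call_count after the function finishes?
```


go(8) calls go(7) and go(6); each non-base call branches into two more.
Let C(k) = total number of calls made by go(k), including the call to go(k) itself.
Base cases: C(0) = 1, C(1) = 1
Recurrence: C(k) = 1 + C(k-1) + C(k-2)
  C(2) = 1 + C(1) + C(0) = 1 + 1 + 1 = 3
  C(3) = 1 + C(2) + C(1) = 1 + 3 + 1 = 5
  C(4) = 1 + C(3) + C(2) = 1 + 5 + 3 = 9
  C(5) = 1 + C(4) + C(3) = 1 + 9 + 5 = 15
  C(6) = 1 + C(5) + C(4) = 1 + 15 + 9 = 25
  C(7) = 1 + C(6) + C(5) = 1 + 25 + 15 = 41
  C(8) = 1 + C(7) + C(6) = 1 + 41 + 25 = 67
Total calls = C(8) = 67


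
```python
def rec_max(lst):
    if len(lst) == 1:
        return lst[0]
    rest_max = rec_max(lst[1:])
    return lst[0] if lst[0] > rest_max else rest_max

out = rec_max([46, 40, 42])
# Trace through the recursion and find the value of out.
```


rec_max([46, 40, 42])
= compare 46 with rec_max([40, 42])
= compare 40 with rec_max([42])
Base: rec_max([42]) = 42
compare 40 with 42: max = 42
compare 46 with 42: max = 46
= 46


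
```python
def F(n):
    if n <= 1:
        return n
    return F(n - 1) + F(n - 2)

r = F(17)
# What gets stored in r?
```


F(17)
= F(16) + F(15)
= (F(15) + F(14)) + F(15)
Computing bottom-up: F(0)=0, F(1)=1, F(2)=1, F(3)=2, F(4)=3, F(5)=5, F(6)=8, F(7)=13, F(8)=21, F(9)=34, F(10)=55, F(11)=89, F(12)=144, F(13)=233, F(14)=377, F(15)=610, F(16)=987, F(17)=1597
= 1597


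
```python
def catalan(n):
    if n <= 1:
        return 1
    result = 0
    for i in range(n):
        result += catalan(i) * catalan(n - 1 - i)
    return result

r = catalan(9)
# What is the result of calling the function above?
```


catalan(9)
= sum of catalan(i) * catalan(9-1-i) for i in 0..8
First compute sub-values bottom-up:
  catalan(0) = 1, catalan(1) = 1
  catalan(2) = 1*1 + 1*1 = 2
  catalan(3) = 1*2 + 1*1 + 2*1 = 5
  catalan(4) = 1*5 + 1*2 + 2*1 + 5*1 = 14
  catalan(5) = 1*14 + 1*5 + 2*2 + 5*1 + 14*1 = 42
  catalan(6) = 1*42 + 1*14 + 2*5 + 5*2 + 14*1 + 42*1 = 132
  catalan(7) = 1*132 + 1*42 + 2*14 + 5*5 + 14*2 + 42*1 + 132*1 = 429
  catalan(8) = 1*429 + 1*132 + 2*42 + 5*14 + 14*5 + 42*2 + 132*1 + 429*1 = 1430
Now catalan(9):
  catalan(0)*catalan(8) = 1*1430 = 1430
  catalan(1)*catalan(7) = 1*429 = 429
  catalan(2)*catalan(6) = 2*132 = 264
  catalan(3)*catalan(5) = 5*42 = 210
  catalan(4)*catalan(4) = 14*14 = 196
  catalan(5)*catalan(3) = 42*5 = 210
  catalan(6)*catalan(2) = 132*2 = 264
  catalan(7)*catalan(1) = 429*1 = 429
  catalan(8)*catalan(0) = 1430*1 = 1430
= 1430 + 429 + 264 + 210 + 196 + 210 + 264 + 429 + 1430
= 4862


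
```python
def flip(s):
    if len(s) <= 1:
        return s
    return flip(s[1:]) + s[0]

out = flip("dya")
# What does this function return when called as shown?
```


flip("dya")
= flip("ya") + "d"
= flip("a") + "y" + "d"
= "a" + "y" + "d"
= "ayd"
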